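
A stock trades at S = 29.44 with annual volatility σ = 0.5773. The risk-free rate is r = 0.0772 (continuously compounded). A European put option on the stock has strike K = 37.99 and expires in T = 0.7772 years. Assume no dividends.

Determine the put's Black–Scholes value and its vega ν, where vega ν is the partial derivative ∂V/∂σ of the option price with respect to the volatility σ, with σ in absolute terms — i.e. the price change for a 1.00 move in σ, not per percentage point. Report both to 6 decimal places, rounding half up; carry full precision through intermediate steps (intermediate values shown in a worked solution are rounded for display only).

σ√T = 0.5773·√0.7772 = 0.508942
d₁ = (ln(S/K) + (r+σ²/2)T) / (σ√T) = (ln(29.44/37.99) + (0.0772+0.5773²/2)·0.7772) / 0.508942 = (-0.254969 + 0.189511) / 0.508942 = -0.128616
d₂ = d₁ − σ√T = -0.128616 − 0.508942 = -0.637558
e^{−rT} = e^{−0.0772·0.7772} = 0.941765
N(−d₁) = 0.551169,  N(−d₂) = 0.738119
Put price V = K·e^{−rT}·N(−d₂) − S·N(−d₁) = 26.408162 − 16.226423 = 10.181739
φ(d₁) = (1/√(2π))·e^{−d₁²/2} = 0.395656
ν = S·φ(d₁)·√T = 10.268859

price = 10.181739
ν = 10.268859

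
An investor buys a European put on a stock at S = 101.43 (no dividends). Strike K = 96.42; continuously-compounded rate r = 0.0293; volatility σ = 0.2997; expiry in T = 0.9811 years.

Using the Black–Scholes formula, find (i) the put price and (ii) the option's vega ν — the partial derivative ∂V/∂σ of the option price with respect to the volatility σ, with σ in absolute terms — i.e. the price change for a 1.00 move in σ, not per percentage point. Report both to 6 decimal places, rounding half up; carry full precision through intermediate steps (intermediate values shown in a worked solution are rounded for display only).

σ√T = 0.2997·√0.9811 = 0.296854
d₁ = (ln(S/K) + (r+σ²/2)T) / (σ√T) = (ln(101.43/96.42) + (0.0293+0.2997²/2)·0.9811) / 0.296854 = (0.050655 + 0.072807) / 0.296854 = 0.415903
d₂ = d₁ − σ√T = 0.415903 − 0.296854 = 0.119049
e^{−rT} = e^{−0.0293·0.9811} = 0.971663
N(−d₁) = 0.338740,  N(−d₂) = 0.452618
Put price V = K·e^{−rT}·N(−d₂) − S·N(−d₁) = 42.404782 − 34.358432 = 8.046350
φ(d₁) = (1/√(2π))·e^{−d₁²/2} = 0.365889
ν = S·φ(d₁)·√T = 36.759699

price = 8.046350
ν = 36.759699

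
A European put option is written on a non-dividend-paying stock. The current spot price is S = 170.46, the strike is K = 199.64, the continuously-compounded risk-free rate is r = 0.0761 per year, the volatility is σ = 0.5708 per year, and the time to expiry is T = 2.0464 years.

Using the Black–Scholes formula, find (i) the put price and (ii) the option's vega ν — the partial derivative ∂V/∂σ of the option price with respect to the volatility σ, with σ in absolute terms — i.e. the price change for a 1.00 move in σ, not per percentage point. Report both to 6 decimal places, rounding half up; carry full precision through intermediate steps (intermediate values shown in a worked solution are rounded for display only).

price = 54.280022
ν = 89.603864

σ√T = 0.5708·√2.0464 = 0.816543
d₁ = (ln(S/K) + (r+σ²/2)T) / (σ√T) = (ln(170.46/199.64) + (0.0761+0.5708²/2)·2.0464) / 0.816543 = (-0.158015 + 0.489103) / 0.816543 = 0.405474
d₂ = d₁ − σ√T = 0.405474 − 0.816543 = -0.411069
e^{−rT} = e^{−0.0761·2.0464} = 0.855789
N(−d₁) = 0.342564,  N(−d₂) = 0.659489
Put price V = K·e^{−rT}·N(−d₂) − S·N(−d₁) = 112.673549 − 58.393527 = 54.280022
φ(d₁) = (1/√(2π))·e^{−d₁²/2} = 0.367459
ν = S·φ(d₁)·√T = 89.603864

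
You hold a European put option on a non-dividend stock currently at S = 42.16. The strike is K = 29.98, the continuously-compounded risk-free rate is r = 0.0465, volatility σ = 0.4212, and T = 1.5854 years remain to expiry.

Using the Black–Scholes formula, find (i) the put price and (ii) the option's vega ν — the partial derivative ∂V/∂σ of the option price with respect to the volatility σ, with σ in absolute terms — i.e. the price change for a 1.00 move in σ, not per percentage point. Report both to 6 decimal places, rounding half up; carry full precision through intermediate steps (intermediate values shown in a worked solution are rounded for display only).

price = 2.209247
ν = 12.241093

σ√T = 0.4212·√1.5854 = 0.530344
d₁ = (ln(S/K) + (r+σ²/2)T) / (σ√T) = (ln(42.16/29.98) + (0.0465+0.4212²/2)·1.5854) / 0.530344 = (0.340941 + 0.214354) / 0.530344 = 1.047046
d₂ = d₁ − σ√T = 1.047046 − 0.530344 = 0.516702
e^{−rT} = e^{−0.0465·1.5854} = 0.928931
N(−d₁) = 0.147539,  N(−d₂) = 0.302682
Put price V = K·e^{−rT}·N(−d₂) − S·N(−d₁) = 8.429495 − 6.220247 = 2.209247
φ(d₁) = (1/√(2π))·e^{−d₁²/2} = 0.230595
ν = S·φ(d₁)·√T = 12.241093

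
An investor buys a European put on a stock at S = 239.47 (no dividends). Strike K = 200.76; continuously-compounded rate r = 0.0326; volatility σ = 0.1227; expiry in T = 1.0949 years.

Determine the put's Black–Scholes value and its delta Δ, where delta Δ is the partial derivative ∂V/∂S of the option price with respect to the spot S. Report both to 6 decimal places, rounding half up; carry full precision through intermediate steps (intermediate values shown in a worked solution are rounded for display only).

price = 0.568020
Δ = -0.043127

σ√T = 0.1227·√1.0949 = 0.128390
d₁ = (ln(S/K) + (r+σ²/2)T) / (σ√T) = (ln(239.47/200.76) + (0.0326+0.1227²/2)·1.0949) / 0.128390 = (0.176318 + 0.043936) / 0.128390 = 1.715503
d₂ = d₁ − σ√T = 1.715503 − 0.128390 = 1.587113
e^{−rT} = e^{−0.0326·1.0949} = 0.964936
N(−d₁) = 0.043127,  N(−d₂) = 0.056244
Put price V = K·e^{−rT}·N(−d₂) − S·N(−d₁) = 10.895526 − 10.327506 = 0.568020
Δ = −N(−d₁) = -0.043127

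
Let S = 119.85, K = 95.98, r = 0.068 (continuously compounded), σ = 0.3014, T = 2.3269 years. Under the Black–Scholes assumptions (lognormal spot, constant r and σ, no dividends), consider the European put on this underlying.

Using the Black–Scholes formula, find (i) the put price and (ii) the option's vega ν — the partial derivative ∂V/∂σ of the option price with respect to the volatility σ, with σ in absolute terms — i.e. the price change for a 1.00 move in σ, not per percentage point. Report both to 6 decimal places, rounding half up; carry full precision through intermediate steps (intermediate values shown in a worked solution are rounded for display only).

price = 5.137115
ν = 41.713483

σ√T = 0.3014·√2.3269 = 0.459761
d₁ = (ln(S/K) + (r+σ²/2)T) / (σ√T) = (ln(119.85/95.98) + (0.068+0.3014²/2)·2.3269) / 0.459761 = (0.222101 + 0.263919) / 0.459761 = 1.057115
d₂ = d₁ − σ√T = 1.057115 − 0.459761 = 0.597354
e^{−rT} = e^{−0.068·2.3269} = 0.853654
N(−d₁) = 0.145229,  N(−d₂) = 0.275135
Put price V = K·e^{−rT}·N(−d₂) − S·N(−d₁) = 22.542866 − 17.405751 = 5.137115
φ(d₁) = (1/√(2π))·e^{−d₁²/2} = 0.228165
ν = S·φ(d₁)·√T = 41.713483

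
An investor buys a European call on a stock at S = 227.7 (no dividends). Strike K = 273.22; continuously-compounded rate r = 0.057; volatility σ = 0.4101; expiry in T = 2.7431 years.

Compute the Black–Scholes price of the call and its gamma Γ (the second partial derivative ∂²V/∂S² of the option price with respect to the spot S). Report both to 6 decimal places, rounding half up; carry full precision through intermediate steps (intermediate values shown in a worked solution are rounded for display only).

price = 58.384507
Γ = 0.002465

σ√T = 0.4101·√2.7431 = 0.679220
d₁ = (ln(S/K) + (r+σ²/2)T) / (σ√T) = (ln(227.7/273.22) + (0.057+0.4101²/2)·2.7431) / 0.679220 = (-0.182248 + 0.387027) / 0.679220 = 0.301490
d₂ = d₁ − σ√T = 0.301490 − 0.679220 = -0.377730
e^{−rT} = e^{−0.057·2.7431} = 0.855254
N(d₁) = 0.618480,  N(d₂) = 0.352816
Call price V = S·N(d₁) − K·e^{−rT}·N(d₂) = 140.827832 − 82.443326 = 58.384507
φ(d₁) = (1/√(2π))·e^{−d₁²/2} = 0.381217
Γ = φ(d₁) / (S·σ·√T) = 0.002465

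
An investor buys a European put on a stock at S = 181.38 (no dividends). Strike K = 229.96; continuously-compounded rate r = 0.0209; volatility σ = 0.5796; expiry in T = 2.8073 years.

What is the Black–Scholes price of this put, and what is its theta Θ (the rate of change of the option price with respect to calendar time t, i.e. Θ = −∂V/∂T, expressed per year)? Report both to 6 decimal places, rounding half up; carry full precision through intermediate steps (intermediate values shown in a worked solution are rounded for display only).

σ√T = 0.5796·√2.8073 = 0.971120
d₁ = (ln(S/K) + (r+σ²/2)T) / (σ√T) = (ln(181.38/229.96) + (0.0209+0.5796²/2)·2.8073) / 0.971120 = (-0.237311 + 0.530209) / 0.971120 = 0.301609
d₂ = d₁ − σ√T = 0.301609 − 0.971120 = -0.669511
e^{−rT} = e^{−0.0209·2.8073} = 0.943015
N(−d₁) = 0.381475,  N(−d₂) = 0.748415
Put price V = K·e^{−rT}·N(−d₂) − S·N(−d₁) = 162.298210 − 69.191963 = 93.106247
φ(d₁) = (1/√(2π))·e^{−d₁²/2} = 0.381203
Θ = −S·φ(d₁)·σ/(2√T) + r·K·e^{−rT}·N(−d₂) = −11.959142 + 3.392033 = -8.567109

price = 93.106247
Θ = -8.567109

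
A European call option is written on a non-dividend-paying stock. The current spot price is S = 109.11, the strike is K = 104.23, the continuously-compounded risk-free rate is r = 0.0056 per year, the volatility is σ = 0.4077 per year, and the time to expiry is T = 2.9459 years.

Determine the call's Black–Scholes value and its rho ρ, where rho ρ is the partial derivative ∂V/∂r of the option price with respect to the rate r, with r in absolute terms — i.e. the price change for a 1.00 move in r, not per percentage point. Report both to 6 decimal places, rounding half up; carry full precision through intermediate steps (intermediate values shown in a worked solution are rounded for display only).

σ√T = 0.4077·√2.9459 = 0.699761
d₁ = (ln(S/K) + (r+σ²/2)T) / (σ√T) = (ln(109.11/104.23) + (0.0056+0.4077²/2)·2.9459) / 0.699761 = (0.045757 + 0.261330) / 0.699761 = 0.438845
d₂ = d₁ − σ√T = 0.438845 − 0.699761 = -0.260916
e^{−rT} = e^{−0.0056·2.9459} = 0.983638
N(d₁) = 0.669613,  N(d₂) = 0.397078
Call price V = S·N(d₁) − K·e^{−rT}·N(d₂) = 73.061465 − 40.710321 = 32.351145
ρ = K·T·e^{−rT}·N(d₂) = 119.928534

price = 32.351145
ρ = 119.928534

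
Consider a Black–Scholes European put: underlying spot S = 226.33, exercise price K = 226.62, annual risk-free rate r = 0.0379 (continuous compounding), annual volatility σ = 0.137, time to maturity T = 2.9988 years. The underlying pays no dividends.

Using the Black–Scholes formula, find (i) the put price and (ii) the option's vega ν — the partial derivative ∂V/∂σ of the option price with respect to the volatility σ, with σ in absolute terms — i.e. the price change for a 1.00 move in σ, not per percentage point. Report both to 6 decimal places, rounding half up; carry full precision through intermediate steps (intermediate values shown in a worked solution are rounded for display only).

price = 10.422264
ν = 131.204828

σ√T = 0.137·√2.9988 = 0.237243
d₁ = (ln(S/K) + (r+σ²/2)T) / (σ√T) = (ln(226.33/226.62) + (0.0379+0.137²/2)·2.9988) / 0.237243 = (-0.001280 + 0.141797) / 0.237243 = 0.592287
d₂ = d₁ − σ√T = 0.592287 − 0.237243 = 0.355044
e^{−rT} = e^{−0.0379·2.9988} = 0.892566
N(−d₁) = 0.276829,  N(−d₂) = 0.361278
Put price V = K·e^{−rT}·N(−d₂) − S·N(−d₁) = 73.077011 − 62.654747 = 10.422264
φ(d₁) = (1/√(2π))·e^{−d₁²/2} = 0.334760
ν = S·φ(d₁)·√T = 131.204828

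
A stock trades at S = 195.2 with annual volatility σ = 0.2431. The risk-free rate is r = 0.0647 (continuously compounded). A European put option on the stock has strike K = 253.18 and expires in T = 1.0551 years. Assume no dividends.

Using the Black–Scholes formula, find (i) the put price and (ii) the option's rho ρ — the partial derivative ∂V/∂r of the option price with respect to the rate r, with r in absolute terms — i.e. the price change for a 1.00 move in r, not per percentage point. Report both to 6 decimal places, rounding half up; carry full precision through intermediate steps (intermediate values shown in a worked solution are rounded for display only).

price = 48.061592
ρ = -203.113090

σ√T = 0.2431·√1.0551 = 0.249708
d₁ = (ln(S/K) + (r+σ²/2)T) / (σ√T) = (ln(195.2/253.18) + (0.0647+0.2431²/2)·1.0551) / 0.249708 = (-0.260076 + 0.099442) / 0.249708 = -0.643289
d₂ = d₁ − σ√T = -0.643289 − 0.249708 = -0.892996
e^{−rT} = e^{−0.0647·1.0551} = 0.934013
N(−d₁) = 0.739982,  N(−d₂) = 0.814070
Put price V = K·e^{−rT}·N(−d₂) − S·N(−d₁) = 192.506009 − 144.444417 = 48.061592
ρ = −K·T·e^{−rT}·N(−d₂) = -203.113090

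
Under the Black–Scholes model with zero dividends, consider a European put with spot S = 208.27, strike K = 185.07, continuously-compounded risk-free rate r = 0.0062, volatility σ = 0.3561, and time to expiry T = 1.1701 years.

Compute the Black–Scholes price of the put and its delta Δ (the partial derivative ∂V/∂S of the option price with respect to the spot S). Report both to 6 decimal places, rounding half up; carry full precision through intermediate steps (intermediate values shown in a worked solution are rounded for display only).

price = 19.215167
Δ = -0.302218

σ√T = 0.3561·√1.1701 = 0.385198
d₁ = (ln(S/K) + (r+σ²/2)T) / (σ√T) = (ln(208.27/185.07) + (0.0062+0.3561²/2)·1.1701) / 0.385198 = (0.118101 + 0.081443) / 0.385198 = 0.518031
d₂ = d₁ − σ√T = 0.518031 − 0.385198 = 0.132834
e^{−rT} = e^{−0.0062·1.1701} = 0.992772
N(−d₁) = 0.302218,  N(−d₂) = 0.447162
Put price V = K·e^{−rT}·N(−d₂) − S·N(−d₁) = 82.158155 − 62.942988 = 19.215167
Δ = −N(−d₁) = -0.302218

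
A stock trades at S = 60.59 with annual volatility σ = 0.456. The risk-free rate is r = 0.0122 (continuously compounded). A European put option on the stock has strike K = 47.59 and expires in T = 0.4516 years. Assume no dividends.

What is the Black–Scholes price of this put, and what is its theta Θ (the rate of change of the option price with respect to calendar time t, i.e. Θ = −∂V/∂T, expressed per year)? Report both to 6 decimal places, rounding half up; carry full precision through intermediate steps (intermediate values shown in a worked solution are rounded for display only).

σ√T = 0.456·√0.4516 = 0.306437
d₁ = (ln(S/K) + (r+σ²/2)T) / (σ√T) = (ln(60.59/47.59) + (0.0122+0.456²/2)·0.4516) / 0.306437 = (0.241507 + 0.052461) / 0.306437 = 0.959311
d₂ = d₁ − σ√T = 0.959311 − 0.306437 = 0.652873
e^{−rT} = e^{−0.0122·0.4516} = 0.994506
N(−d₁) = 0.168701,  N(−d₂) = 0.256919
Put price V = K·e^{−rT}·N(−d₂) − S·N(−d₁) = 12.159598 − 10.221602 = 1.937995
φ(d₁) = (1/√(2π))·e^{−d₁²/2} = 0.251811
Θ = −S·φ(d₁)·σ/(2√T) + r·K·e^{−rT}·N(−d₂) = −5.176465 + 0.148347 = -5.028118

price = 1.937995
Θ = -5.028118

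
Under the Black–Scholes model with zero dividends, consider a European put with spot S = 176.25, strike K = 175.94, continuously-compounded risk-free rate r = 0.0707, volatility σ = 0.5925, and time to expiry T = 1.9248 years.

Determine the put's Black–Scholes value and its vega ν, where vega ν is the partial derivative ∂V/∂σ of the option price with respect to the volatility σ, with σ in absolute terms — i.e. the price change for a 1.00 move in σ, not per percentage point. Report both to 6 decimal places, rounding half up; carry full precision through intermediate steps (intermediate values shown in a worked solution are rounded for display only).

price = 41.941327
ν = 82.510869

σ√T = 0.5925·√1.9248 = 0.822018
d₁ = (ln(S/K) + (r+σ²/2)T) / (σ√T) = (ln(176.25/175.94) + (0.0707+0.5925²/2)·1.9248) / 0.822018 = (0.001760 + 0.473940) / 0.822018 = 0.578698
d₂ = d₁ − σ√T = 0.578698 − 0.822018 = -0.243319
e^{−rT} = e^{−0.0707·1.9248} = 0.872770
N(−d₁) = 0.281396,  N(−d₂) = 0.596121
Put price V = K·e^{−rT}·N(−d₂) − S·N(−d₁) = 91.537434 − 49.596107 = 41.941327
φ(d₁) = (1/√(2π))·e^{−d₁²/2} = 0.337434
ν = S·φ(d₁)·√T = 82.510869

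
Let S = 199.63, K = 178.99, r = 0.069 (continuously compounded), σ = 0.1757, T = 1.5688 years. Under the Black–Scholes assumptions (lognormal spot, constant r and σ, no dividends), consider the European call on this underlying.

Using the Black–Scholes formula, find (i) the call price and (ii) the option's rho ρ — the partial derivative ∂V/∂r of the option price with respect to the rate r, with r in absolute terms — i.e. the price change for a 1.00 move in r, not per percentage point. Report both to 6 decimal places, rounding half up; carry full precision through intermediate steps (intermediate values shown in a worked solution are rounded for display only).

σ√T = 0.1757·√1.5688 = 0.220067
d₁ = (ln(S/K) + (r+σ²/2)T) / (σ√T) = (ln(199.63/178.99) + (0.069+0.1757²/2)·1.5688) / 0.220067 = (0.109136 + 0.132462) / 0.220067 = 1.097836
d₂ = d₁ − σ√T = 1.097836 − 0.220067 = 0.877768
e^{−rT} = e^{−0.069·1.5688} = 0.897406
N(d₁) = 0.863862,  N(d₂) = 0.809965
Call price V = S·N(d₁) − K·e^{−rT}·N(d₂) = 172.452741 − 130.102006 = 42.350735
ρ = K·T·e^{−rT}·N(d₂) = 204.104027

price = 42.350735
ρ = 204.104027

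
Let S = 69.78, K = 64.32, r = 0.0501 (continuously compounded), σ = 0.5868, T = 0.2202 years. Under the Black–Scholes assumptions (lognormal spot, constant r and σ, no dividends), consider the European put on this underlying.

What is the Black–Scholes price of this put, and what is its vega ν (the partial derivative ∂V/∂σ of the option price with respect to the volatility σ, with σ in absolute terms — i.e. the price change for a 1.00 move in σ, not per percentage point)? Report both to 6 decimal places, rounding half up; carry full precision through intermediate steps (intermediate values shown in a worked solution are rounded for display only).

σ√T = 0.5868·√0.2202 = 0.275359
d₁ = (ln(S/K) + (r+σ²/2)T) / (σ√T) = (ln(69.78/64.32) + (0.0501+0.5868²/2)·0.2202) / 0.275359 = (0.081477 + 0.048943) / 0.275359 = 0.473637
d₂ = d₁ − σ√T = 0.473637 − 0.275359 = 0.198278
e^{−rT} = e^{−0.0501·0.2202} = 0.989029
N(−d₁) = 0.317879,  N(−d₂) = 0.421414
Put price V = K·e^{−rT}·N(−d₂) − S·N(−d₁) = 26.807945 − 22.181626 = 4.626319
φ(d₁) = (1/√(2π))·e^{−d₁²/2} = 0.356613
ν = S·φ(d₁)·√T = 11.677144

price = 4.626319
ν = 11.677144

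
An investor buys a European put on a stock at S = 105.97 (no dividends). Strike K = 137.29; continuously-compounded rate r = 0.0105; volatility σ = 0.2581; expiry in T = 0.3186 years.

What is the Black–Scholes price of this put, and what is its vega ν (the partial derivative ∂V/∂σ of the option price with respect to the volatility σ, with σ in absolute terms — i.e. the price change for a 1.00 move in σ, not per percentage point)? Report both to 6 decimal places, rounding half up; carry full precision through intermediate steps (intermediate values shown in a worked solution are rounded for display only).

price = 31.141549
ν = 5.803213

σ√T = 0.2581·√0.3186 = 0.145684
d₁ = (ln(S/K) + (r+σ²/2)T) / (σ√T) = (ln(105.97/137.29) + (0.0105+0.2581²/2)·0.3186) / 0.145684 = (-0.258939 + 0.013957) / 0.145684 = -1.681604
d₂ = d₁ − σ√T = -1.681604 − 0.145684 = -1.827288
e^{−rT} = e^{−0.0105·0.3186} = 0.996660
N(−d₁) = 0.953677,  N(−d₂) = 0.966172
Put price V = K·e^{−rT}·N(−d₂) − S·N(−d₁) = 132.202721 − 101.061172 = 31.141549
φ(d₁) = (1/√(2π))·e^{−d₁²/2} = 0.097020
ν = S·φ(d₁)·√T = 5.803213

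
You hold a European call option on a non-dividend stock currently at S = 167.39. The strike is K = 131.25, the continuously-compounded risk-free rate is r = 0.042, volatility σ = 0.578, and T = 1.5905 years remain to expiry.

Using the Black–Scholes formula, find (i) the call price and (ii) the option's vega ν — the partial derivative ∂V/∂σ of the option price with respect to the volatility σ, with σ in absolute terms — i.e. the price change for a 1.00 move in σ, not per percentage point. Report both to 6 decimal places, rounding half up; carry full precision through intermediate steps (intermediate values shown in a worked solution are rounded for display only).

σ√T = 0.578·√1.5905 = 0.728945
d₁ = (ln(S/K) + (r+σ²/2)T) / (σ√T) = (ln(167.39/131.25) + (0.042+0.578²/2)·1.5905) / 0.728945 = (0.243223 + 0.332481) / 0.728945 = 0.789777
d₂ = d₁ − σ√T = 0.789777 − 0.728945 = 0.060832
e^{−rT} = e^{−0.042·1.5905} = 0.935381
N(d₁) = 0.785171,  N(d₂) = 0.524254
Call price V = S·N(d₁) − K·e^{−rT}·N(d₂) = 131.429768 − 64.361975 = 67.067793
φ(d₁) = (1/√(2π))·e^{−d₁²/2} = 0.292055
ν = S·φ(d₁)·√T = 61.654013

price = 67.067793
ν = 61.654013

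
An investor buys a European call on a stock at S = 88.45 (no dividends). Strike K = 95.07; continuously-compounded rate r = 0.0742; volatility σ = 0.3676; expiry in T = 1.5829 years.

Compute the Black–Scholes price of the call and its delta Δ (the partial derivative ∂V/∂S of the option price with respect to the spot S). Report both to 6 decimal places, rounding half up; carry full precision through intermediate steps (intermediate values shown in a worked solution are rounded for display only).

σ√T = 0.3676·√1.5829 = 0.462490
d₁ = (ln(S/K) + (r+σ²/2)T) / (σ√T) = (ln(88.45/95.07) + (0.0742+0.3676²/2)·1.5829) / 0.462490 = (-0.072176 + 0.224400) / 0.462490 = 0.329139
d₂ = d₁ − σ√T = 0.329139 − 0.462490 = -0.133351
e^{−rT} = e^{−0.0742·1.5829} = 0.889184
N(d₁) = 0.628975,  N(d₂) = 0.446958
Call price V = S·N(d₁) − K·e^{−rT}·N(d₂) = 55.632820 − 37.783472 = 17.849349
Δ = N(d₁) = 0.628975

price = 17.849349
Δ = 0.628975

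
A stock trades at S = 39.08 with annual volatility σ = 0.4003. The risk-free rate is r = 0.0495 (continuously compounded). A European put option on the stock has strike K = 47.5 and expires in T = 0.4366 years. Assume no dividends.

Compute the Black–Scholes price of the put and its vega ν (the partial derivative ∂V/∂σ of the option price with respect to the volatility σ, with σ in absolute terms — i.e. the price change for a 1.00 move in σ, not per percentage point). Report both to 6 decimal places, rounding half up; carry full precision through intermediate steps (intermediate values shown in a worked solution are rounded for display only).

σ√T = 0.4003·√0.4366 = 0.264501
d₁ = (ln(S/K) + (r+σ²/2)T) / (σ√T) = (ln(39.08/47.5) + (0.0495+0.4003²/2)·0.4366) / 0.264501 = (-0.195119 + 0.056592) / 0.264501 = -0.523729
d₂ = d₁ − σ√T = -0.523729 − 0.264501 = -0.788230
e^{−rT} = e^{−0.0495·0.4366} = 0.978620
N(−d₁) = 0.699766,  N(−d₂) = 0.784719
Put price V = K·e^{−rT}·N(−d₂) − S·N(−d₁) = 36.477228 − 27.346868 = 9.130360
φ(d₁) = (1/√(2π))·e^{−d₁²/2} = 0.347815
ν = S·φ(d₁)·√T = 8.981416

price = 9.130360
ν = 8.981416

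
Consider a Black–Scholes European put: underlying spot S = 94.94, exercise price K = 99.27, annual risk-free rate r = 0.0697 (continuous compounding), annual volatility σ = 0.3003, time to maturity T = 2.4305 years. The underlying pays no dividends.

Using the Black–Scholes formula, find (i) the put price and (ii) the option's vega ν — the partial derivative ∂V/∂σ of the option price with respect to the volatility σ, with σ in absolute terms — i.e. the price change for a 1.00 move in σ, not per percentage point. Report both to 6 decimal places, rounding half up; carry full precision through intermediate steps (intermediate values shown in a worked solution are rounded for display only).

σ√T = 0.3003·√2.4305 = 0.468170
d₁ = (ln(S/K) + (r+σ²/2)T) / (σ√T) = (ln(94.94/99.27) + (0.0697+0.3003²/2)·2.4305) / 0.468170 = (-0.044598 + 0.278997) / 0.468170 = 0.500671
d₂ = d₁ − σ√T = 0.500671 − 0.468170 = 0.032501
e^{−rT} = e^{−0.0697·2.4305} = 0.844166
N(−d₁) = 0.308301,  N(−d₂) = 0.487036
Put price V = K·e^{−rT}·N(−d₂) − S·N(−d₁) = 40.813809 − 29.270129 = 11.543679
φ(d₁) = (1/√(2π))·e^{−d₁²/2} = 0.351947
ν = S·φ(d₁)·√T = 52.092415

price = 11.543679
ν = 52.092415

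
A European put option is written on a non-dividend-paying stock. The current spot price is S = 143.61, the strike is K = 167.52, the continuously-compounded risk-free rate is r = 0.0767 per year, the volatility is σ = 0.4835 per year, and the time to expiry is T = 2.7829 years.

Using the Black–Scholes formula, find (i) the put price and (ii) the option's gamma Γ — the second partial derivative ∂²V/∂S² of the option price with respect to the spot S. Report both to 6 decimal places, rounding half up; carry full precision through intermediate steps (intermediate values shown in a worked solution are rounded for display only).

price = 39.657651
Γ = 0.003074

σ√T = 0.4835·√2.7829 = 0.806576
d₁ = (ln(S/K) + (r+σ²/2)T) / (σ√T) = (ln(143.61/167.52) + (0.0767+0.4835²/2)·2.7829) / 0.806576 = (-0.154001 + 0.538731) / 0.806576 = 0.476991
d₂ = d₁ − σ√T = 0.476991 − 0.806576 = -0.329585
e^{−rT} = e^{−0.0767·2.7829} = 0.807794
N(−d₁) = 0.316684,  N(−d₂) = 0.629143
Put price V = K·e^{−rT}·N(−d₂) − S·N(−d₁) = 85.136685 − 45.479034 = 39.657651
φ(d₁) = (1/√(2π))·e^{−d₁²/2} = 0.356045
Γ = φ(d₁) / (S·σ·√T) = 0.003074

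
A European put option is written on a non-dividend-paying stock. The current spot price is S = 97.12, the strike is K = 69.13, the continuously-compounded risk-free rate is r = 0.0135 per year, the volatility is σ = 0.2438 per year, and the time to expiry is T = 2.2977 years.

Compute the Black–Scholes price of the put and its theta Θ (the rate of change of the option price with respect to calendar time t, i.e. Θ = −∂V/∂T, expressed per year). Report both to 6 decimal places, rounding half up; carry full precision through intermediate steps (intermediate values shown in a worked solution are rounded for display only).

price = 2.439304
Θ = -1.350674

σ√T = 0.2438·√2.2977 = 0.369556
d₁ = (ln(S/K) + (r+σ²/2)T) / (σ√T) = (ln(97.12/69.13) + (0.0135+0.2438²/2)·2.2977) / 0.369556 = (0.339959 + 0.099305) / 0.369556 = 1.188624
d₂ = d₁ − σ√T = 1.188624 − 0.369556 = 0.819068
e^{−rT} = e^{−0.0135·2.2977} = 0.969457
N(−d₁) = 0.117294,  N(−d₂) = 0.206374
Put price V = K·e^{−rT}·N(−d₂) − S·N(−d₁) = 13.830875 − 11.391571 = 2.439304
φ(d₁) = (1/√(2π))·e^{−d₁²/2} = 0.196842
Θ = −S·φ(d₁)·σ/(2√T) + r·K·e^{−rT}·N(−d₂) = −1.537390 + 0.186717 = -1.350674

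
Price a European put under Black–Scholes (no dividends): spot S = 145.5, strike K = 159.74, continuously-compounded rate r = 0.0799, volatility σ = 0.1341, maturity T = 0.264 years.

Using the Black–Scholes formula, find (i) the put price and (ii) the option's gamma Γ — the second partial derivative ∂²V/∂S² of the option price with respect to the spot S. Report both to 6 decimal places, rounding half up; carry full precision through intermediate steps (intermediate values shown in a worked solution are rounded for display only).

price = 11.693658
Γ = 0.023785

σ√T = 0.1341·√0.264 = 0.068902
d₁ = (ln(S/K) + (r+σ²/2)T) / (σ√T) = (ln(145.5/159.74) + (0.0799+0.1341²/2)·0.264) / 0.068902 = (-0.093371 + 0.023467) / 0.068902 = -1.014546
d₂ = d₁ − σ√T = -1.014546 − 0.068902 = -1.083448
e^{−rT} = e^{−0.0799·0.264} = 0.979127
N(−d₁) = 0.844839,  N(−d₂) = 0.860695
Put price V = K·e^{−rT}·N(−d₂) − S·N(−d₁) = 134.617713 − 122.924055 = 11.693658
φ(d₁) = (1/√(2π))·e^{−d₁²/2} = 0.238451
Γ = φ(d₁) / (S·σ·√T) = 0.023785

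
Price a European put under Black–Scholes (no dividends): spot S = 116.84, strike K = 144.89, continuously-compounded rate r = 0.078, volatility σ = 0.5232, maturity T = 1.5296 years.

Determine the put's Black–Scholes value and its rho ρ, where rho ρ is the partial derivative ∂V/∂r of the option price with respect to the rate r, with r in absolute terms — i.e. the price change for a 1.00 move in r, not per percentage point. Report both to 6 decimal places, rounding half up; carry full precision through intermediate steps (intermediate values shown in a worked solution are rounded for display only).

σ√T = 0.5232·√1.5296 = 0.647078
d₁ = (ln(S/K) + (r+σ²/2)T) / (σ√T) = (ln(116.84/144.89) + (0.078+0.5232²/2)·1.5296) / 0.647078 = (-0.215169 + 0.328664) / 0.647078 = 0.175395
d₂ = d₁ − σ√T = 0.175395 − 0.647078 = -0.471683
e^{−rT} = e^{−0.078·1.5296} = 0.887534
N(−d₁) = 0.430385,  N(−d₂) = 0.681423
Put price V = K·e^{−rT}·N(−d₂) − S·N(−d₁) = 87.627473 − 50.286127 = 37.341346
ρ = −K·T·e^{−rT}·N(−d₂) = -134.034983

price = 37.341346
ρ = -134.034983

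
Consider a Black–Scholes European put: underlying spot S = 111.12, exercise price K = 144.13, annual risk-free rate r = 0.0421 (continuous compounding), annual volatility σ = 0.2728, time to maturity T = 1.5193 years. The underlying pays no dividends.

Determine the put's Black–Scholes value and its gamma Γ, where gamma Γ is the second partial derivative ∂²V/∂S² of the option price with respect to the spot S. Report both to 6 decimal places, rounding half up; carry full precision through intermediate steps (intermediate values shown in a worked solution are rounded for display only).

σ√T = 0.2728·√1.5193 = 0.336253
d₁ = (ln(S/K) + (r+σ²/2)T) / (σ√T) = (ln(111.12/144.13) + (0.0421+0.2728²/2)·1.5193) / 0.336253 = (-0.260105 + 0.120496) / 0.336253 = -0.415192
d₂ = d₁ − σ√T = -0.415192 − 0.336253 = -0.751445
e^{−rT} = e^{−0.0421·1.5193} = 0.938040
N(−d₁) = 0.660999,  N(−d₂) = 0.773807
Put price V = K·e^{−rT}·N(−d₂) − S·N(−d₁) = 104.618552 − 73.450228 = 31.168324
φ(d₁) = (1/√(2π))·e^{−d₁²/2} = 0.365997
Γ = φ(d₁) / (S·σ·√T) = 0.009795

price = 31.168324
Γ = 0.009795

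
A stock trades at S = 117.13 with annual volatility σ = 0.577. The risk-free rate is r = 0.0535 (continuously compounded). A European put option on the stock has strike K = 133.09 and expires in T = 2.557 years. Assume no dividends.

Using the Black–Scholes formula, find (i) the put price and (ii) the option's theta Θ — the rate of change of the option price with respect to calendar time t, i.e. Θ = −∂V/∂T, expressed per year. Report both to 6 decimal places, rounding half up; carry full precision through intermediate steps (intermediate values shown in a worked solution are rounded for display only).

σ√T = 0.577·√2.557 = 0.922659
d₁ = (ln(S/K) + (r+σ²/2)T) / (σ√T) = (ln(117.13/133.09) + (0.0535+0.577²/2)·2.557) / 0.922659 = (-0.127741 + 0.562449) / 0.922659 = 0.471147
d₂ = d₁ − σ√T = 0.471147 − 0.922659 = -0.451512
e^{−rT} = e^{−0.0535·2.557} = 0.872145
N(−d₁) = 0.318768,  N(−d₂) = 0.674190
Put price V = K·e^{−rT}·N(−d₂) − S·N(−d₁) = 78.255745 − 37.337278 = 40.918467
φ(d₁) = (1/√(2π))·e^{−d₁²/2} = 0.357033
Θ = −S·φ(d₁)·σ/(2√T) + r·K·e^{−rT}·N(−d₂) = −7.544951 + 4.186682 = -3.358268

price = 40.918467
Θ = -3.358268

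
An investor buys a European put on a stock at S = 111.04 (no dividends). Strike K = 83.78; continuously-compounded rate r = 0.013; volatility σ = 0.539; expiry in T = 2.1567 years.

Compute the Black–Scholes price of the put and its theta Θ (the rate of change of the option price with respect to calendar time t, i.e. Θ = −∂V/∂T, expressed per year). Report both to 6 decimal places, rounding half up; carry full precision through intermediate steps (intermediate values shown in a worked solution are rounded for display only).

price = 16.935253
Θ = -5.432536

σ√T = 0.539·√2.1567 = 0.791560
d₁ = (ln(S/K) + (r+σ²/2)T) / (σ√T) = (ln(111.04/83.78) + (0.013+0.539²/2)·2.1567) / 0.791560 = (0.281696 + 0.341320) / 0.791560 = 0.787075
d₂ = d₁ − σ√T = 0.787075 − 0.791560 = -0.004485
e^{−rT} = e^{−0.013·2.1567} = 0.972352
N(−d₁) = 0.215619,  N(−d₂) = 0.501789
Put price V = K·e^{−rT}·N(−d₂) − S·N(−d₁) = 40.877592 − 23.942340 = 16.935253
φ(d₁) = (1/√(2π))·e^{−d₁²/2} = 0.292678
Θ = −S·φ(d₁)·σ/(2√T) + r·K·e^{−rT}·N(−d₂) = −5.963945 + 0.531409 = -5.432536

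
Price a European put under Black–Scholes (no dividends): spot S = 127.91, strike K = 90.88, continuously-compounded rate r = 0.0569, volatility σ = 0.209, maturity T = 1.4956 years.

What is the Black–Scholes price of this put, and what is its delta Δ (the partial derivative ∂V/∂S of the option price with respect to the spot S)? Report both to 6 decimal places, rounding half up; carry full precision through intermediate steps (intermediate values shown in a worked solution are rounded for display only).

σ√T = 0.209·√1.4956 = 0.255596
d₁ = (ln(S/K) + (r+σ²/2)T) / (σ√T) = (ln(127.91/90.88) + (0.0569+0.209²/2)·1.4956) / 0.255596 = (0.341787 + 0.117764) / 0.255596 = 1.797960
d₂ = d₁ − σ√T = 1.797960 − 0.255596 = 1.542364
e^{−rT} = e^{−0.0569·1.4956} = 0.918421
N(−d₁) = 0.036092,  N(−d₂) = 0.061493
Put price V = K·e^{−rT}·N(−d₂) − S·N(−d₁) = 5.132549 − 4.616490 = 0.516059
Δ = −N(−d₁) = -0.036092

price = 0.516059
Δ = -0.036092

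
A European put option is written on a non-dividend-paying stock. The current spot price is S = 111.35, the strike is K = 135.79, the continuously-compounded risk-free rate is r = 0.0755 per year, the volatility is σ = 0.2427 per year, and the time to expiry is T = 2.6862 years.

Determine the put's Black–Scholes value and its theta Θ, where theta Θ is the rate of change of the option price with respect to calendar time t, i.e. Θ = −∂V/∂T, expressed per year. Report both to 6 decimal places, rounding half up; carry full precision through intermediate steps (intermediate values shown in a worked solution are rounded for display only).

σ√T = 0.2427·√2.6862 = 0.397776
d₁ = (ln(S/K) + (r+σ²/2)T) / (σ√T) = (ln(111.35/135.79) + (0.0755+0.2427²/2)·2.6862) / 0.397776 = (-0.198431 + 0.281921) / 0.397776 = 0.209892
d₂ = d₁ − σ√T = 0.209892 − 0.397776 = -0.187885
e^{−rT} = e^{−0.0755·2.6862} = 0.816435
N(−d₁) = 0.416876,  N(−d₂) = 0.574516
Put price V = K·e^{−rT}·N(−d₂) − S·N(−d₁) = 63.693020 − 46.419156 = 17.273864
φ(d₁) = (1/√(2π))·e^{−d₁²/2} = 0.390251
Θ = −S·φ(d₁)·σ/(2√T) + r·K·e^{−rT}·N(−d₂) = −3.217396 + 4.808823 = 1.591427

price = 17.273864
Θ = 1.591427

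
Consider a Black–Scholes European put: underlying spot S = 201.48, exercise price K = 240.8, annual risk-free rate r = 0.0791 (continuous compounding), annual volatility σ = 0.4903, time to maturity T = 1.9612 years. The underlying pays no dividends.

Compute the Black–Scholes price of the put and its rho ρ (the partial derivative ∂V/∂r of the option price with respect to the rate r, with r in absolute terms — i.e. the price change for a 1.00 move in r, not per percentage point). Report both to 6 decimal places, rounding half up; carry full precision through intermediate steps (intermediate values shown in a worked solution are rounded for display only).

σ√T = 0.4903·√1.9612 = 0.686630
d₁ = (ln(S/K) + (r+σ²/2)T) / (σ√T) = (ln(201.48/240.8) + (0.0791+0.4903²/2)·1.9612) / 0.686630 = (-0.178277 + 0.390861) / 0.686630 = 0.309606
d₂ = d₁ − σ√T = 0.309606 − 0.686630 = -0.377024
e^{−rT} = e^{−0.0791·1.9612} = 0.856303
N(−d₁) = 0.378430,  N(−d₂) = 0.646922
Put price V = K·e^{−rT}·N(−d₂) − S·N(−d₁) = 133.393913 − 76.246139 = 57.147774
ρ = −K·T·e^{−rT}·N(−d₂) = -261.612142

price = 57.147774
ρ = -261.612142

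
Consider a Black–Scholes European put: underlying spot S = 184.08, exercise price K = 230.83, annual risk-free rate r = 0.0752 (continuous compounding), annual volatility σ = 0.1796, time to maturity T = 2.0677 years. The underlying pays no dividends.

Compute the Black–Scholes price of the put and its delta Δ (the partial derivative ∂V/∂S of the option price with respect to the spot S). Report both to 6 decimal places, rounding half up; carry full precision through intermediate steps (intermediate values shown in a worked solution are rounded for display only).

price = 27.089849
Δ = -0.557683

σ√T = 0.1796·√2.0677 = 0.258256
d₁ = (ln(S/K) + (r+σ²/2)T) / (σ√T) = (ln(184.08/230.83) + (0.0752+0.1796²/2)·2.0677) / 0.258256 = (-0.226311 + 0.188839) / 0.258256 = -0.145096
d₂ = d₁ − σ√T = -0.145096 − 0.258256 = -0.403352
e^{−rT} = e^{−0.0752·2.0677} = 0.855995
N(−d₁) = 0.557683,  N(−d₂) = 0.656655
Put price V = K·e^{−rT}·N(−d₂) − S·N(−d₁) = 129.748066 − 102.658218 = 27.089849
Δ = −N(−d₁) = -0.557683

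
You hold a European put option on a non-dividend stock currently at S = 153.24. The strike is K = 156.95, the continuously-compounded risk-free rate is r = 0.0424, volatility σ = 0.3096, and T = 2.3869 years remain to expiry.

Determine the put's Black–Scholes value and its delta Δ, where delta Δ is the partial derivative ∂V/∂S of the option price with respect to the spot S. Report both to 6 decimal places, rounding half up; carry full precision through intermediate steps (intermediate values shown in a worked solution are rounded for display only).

price = 22.545830
Δ = -0.344309

σ√T = 0.3096·√2.3869 = 0.478319
d₁ = (ln(S/K) + (r+σ²/2)T) / (σ√T) = (ln(153.24/156.95) + (0.0424+0.3096²/2)·2.3869) / 0.478319 = (-0.023922 + 0.215599) / 0.478319 = 0.400731
d₂ = d₁ − σ√T = 0.400731 − 0.478319 = -0.077589
e^{−rT} = e^{−0.0424·2.3869} = 0.903748
N(−d₁) = 0.344309,  N(−d₂) = 0.530922
Put price V = K·e^{−rT}·N(−d₂) − S·N(−d₁) = 75.307765 − 52.761935 = 22.545830
Δ = −N(−d₁) = -0.344309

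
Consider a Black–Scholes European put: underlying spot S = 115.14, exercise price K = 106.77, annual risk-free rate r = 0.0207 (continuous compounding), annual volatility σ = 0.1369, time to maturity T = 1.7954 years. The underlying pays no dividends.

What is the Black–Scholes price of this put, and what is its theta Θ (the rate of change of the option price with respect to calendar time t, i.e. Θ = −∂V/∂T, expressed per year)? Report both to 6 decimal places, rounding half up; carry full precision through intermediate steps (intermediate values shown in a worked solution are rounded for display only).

price = 3.283707
Θ = -1.188843

σ√T = 0.1369·√1.7954 = 0.183436
d₁ = (ln(S/K) + (r+σ²/2)T) / (σ√T) = (ln(115.14/106.77) + (0.0207+0.1369²/2)·1.7954) / 0.183436 = (0.075472 + 0.053989) / 0.183436 = 0.705756
d₂ = d₁ − σ√T = 0.705756 − 0.183436 = 0.522320
e^{−rT} = e^{−0.0207·1.7954} = 0.963517
N(−d₁) = 0.240170,  N(−d₂) = 0.300724
Put price V = K·e^{−rT}·N(−d₂) − S·N(−d₁) = 30.936873 − 27.653166 = 3.283707
φ(d₁) = (1/√(2π))·e^{−d₁²/2} = 0.310993
Θ = −S·φ(d₁)·σ/(2√T) + r·K·e^{−rT}·N(−d₂) = −1.829237 + 0.640393 = -1.188843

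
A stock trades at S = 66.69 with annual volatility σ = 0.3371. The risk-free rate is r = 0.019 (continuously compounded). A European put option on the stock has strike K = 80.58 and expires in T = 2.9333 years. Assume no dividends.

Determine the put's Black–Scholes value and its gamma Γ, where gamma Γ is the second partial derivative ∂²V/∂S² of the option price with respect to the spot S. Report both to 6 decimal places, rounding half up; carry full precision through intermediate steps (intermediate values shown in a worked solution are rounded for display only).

price = 21.411509
Γ = 0.010344

σ√T = 0.3371·√2.9333 = 0.577347
d₁ = (ln(S/K) + (r+σ²/2)T) / (σ√T) = (ln(66.69/80.58) + (0.019+0.3371²/2)·2.9333) / 0.577347 = (-0.189195 + 0.222398) / 0.577347 = 0.057508
d₂ = d₁ − σ√T = 0.057508 − 0.577347 = -0.519839
e^{−rT} = e^{−0.019·2.9333} = 0.945792
N(−d₁) = 0.477070,  N(−d₂) = 0.698412
Put price V = K·e^{−rT}·N(−d₂) − S·N(−d₁) = 53.227325 − 31.815816 = 21.411509
φ(d₁) = (1/√(2π))·e^{−d₁²/2} = 0.398283
Γ = φ(d₁) / (S·σ·√T) = 0.010344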